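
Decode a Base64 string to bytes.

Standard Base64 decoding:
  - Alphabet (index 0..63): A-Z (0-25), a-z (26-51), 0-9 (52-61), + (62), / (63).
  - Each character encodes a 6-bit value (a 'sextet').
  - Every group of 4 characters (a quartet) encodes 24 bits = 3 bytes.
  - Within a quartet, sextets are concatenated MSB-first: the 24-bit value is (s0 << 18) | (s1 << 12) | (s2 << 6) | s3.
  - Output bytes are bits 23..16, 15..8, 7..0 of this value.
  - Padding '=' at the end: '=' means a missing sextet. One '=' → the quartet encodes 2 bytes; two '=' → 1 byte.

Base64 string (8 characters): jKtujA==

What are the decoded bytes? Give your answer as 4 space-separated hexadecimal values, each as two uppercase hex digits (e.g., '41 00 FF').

After char 0 ('j'=35): chars_in_quartet=1 acc=0x23 bytes_emitted=0
After char 1 ('K'=10): chars_in_quartet=2 acc=0x8CA bytes_emitted=0
After char 2 ('t'=45): chars_in_quartet=3 acc=0x232AD bytes_emitted=0
After char 3 ('u'=46): chars_in_quartet=4 acc=0x8CAB6E -> emit 8C AB 6E, reset; bytes_emitted=3
After char 4 ('j'=35): chars_in_quartet=1 acc=0x23 bytes_emitted=3
After char 5 ('A'=0): chars_in_quartet=2 acc=0x8C0 bytes_emitted=3
Padding '==': partial quartet acc=0x8C0 -> emit 8C; bytes_emitted=4

Answer: 8C AB 6E 8C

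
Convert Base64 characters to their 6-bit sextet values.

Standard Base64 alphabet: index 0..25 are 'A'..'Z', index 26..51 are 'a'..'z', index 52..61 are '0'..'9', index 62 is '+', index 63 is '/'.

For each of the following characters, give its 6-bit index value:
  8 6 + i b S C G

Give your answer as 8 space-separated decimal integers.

'8': 0..9 range, 52 + ord('8') − ord('0') = 60
'6': 0..9 range, 52 + ord('6') − ord('0') = 58
'+': index 62
'i': a..z range, 26 + ord('i') − ord('a') = 34
'b': a..z range, 26 + ord('b') − ord('a') = 27
'S': A..Z range, ord('S') − ord('A') = 18
'C': A..Z range, ord('C') − ord('A') = 2
'G': A..Z range, ord('G') − ord('A') = 6

Answer: 60 58 62 34 27 18 2 6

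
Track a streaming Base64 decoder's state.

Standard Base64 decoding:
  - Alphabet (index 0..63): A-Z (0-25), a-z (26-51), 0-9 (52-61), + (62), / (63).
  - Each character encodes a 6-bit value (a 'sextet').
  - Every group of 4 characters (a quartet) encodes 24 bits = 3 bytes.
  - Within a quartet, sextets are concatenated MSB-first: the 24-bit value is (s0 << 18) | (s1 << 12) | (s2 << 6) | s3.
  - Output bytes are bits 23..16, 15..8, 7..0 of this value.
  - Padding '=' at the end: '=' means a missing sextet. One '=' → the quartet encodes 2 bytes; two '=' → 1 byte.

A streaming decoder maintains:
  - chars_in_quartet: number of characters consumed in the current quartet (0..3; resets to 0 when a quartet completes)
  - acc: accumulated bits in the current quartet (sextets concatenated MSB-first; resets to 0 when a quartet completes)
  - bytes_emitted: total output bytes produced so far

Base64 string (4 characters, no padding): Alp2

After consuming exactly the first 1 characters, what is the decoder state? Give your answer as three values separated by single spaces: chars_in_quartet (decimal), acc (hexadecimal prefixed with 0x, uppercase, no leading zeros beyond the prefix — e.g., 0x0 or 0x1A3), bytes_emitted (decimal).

Answer: 1 0x0 0

Derivation:
After char 0 ('A'=0): chars_in_quartet=1 acc=0x0 bytes_emitted=0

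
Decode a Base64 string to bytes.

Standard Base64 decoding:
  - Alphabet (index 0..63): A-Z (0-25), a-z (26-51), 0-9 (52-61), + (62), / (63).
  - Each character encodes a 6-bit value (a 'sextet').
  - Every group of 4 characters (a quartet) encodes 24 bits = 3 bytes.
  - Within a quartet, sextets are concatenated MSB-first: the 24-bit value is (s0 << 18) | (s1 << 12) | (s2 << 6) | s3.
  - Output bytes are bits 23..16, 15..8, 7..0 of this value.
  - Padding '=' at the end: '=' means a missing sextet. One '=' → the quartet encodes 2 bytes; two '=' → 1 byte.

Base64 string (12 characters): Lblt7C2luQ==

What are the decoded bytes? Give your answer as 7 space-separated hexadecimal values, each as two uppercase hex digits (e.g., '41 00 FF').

Answer: 2D B9 6D EC 2D A5 B9

Derivation:
After char 0 ('L'=11): chars_in_quartet=1 acc=0xB bytes_emitted=0
After char 1 ('b'=27): chars_in_quartet=2 acc=0x2DB bytes_emitted=0
After char 2 ('l'=37): chars_in_quartet=3 acc=0xB6E5 bytes_emitted=0
After char 3 ('t'=45): chars_in_quartet=4 acc=0x2DB96D -> emit 2D B9 6D, reset; bytes_emitted=3
After char 4 ('7'=59): chars_in_quartet=1 acc=0x3B bytes_emitted=3
After char 5 ('C'=2): chars_in_quartet=2 acc=0xEC2 bytes_emitted=3
After char 6 ('2'=54): chars_in_quartet=3 acc=0x3B0B6 bytes_emitted=3
After char 7 ('l'=37): chars_in_quartet=4 acc=0xEC2DA5 -> emit EC 2D A5, reset; bytes_emitted=6
After char 8 ('u'=46): chars_in_quartet=1 acc=0x2E bytes_emitted=6
After char 9 ('Q'=16): chars_in_quartet=2 acc=0xB90 bytes_emitted=6
Padding '==': partial quartet acc=0xB90 -> emit B9; bytes_emitted=7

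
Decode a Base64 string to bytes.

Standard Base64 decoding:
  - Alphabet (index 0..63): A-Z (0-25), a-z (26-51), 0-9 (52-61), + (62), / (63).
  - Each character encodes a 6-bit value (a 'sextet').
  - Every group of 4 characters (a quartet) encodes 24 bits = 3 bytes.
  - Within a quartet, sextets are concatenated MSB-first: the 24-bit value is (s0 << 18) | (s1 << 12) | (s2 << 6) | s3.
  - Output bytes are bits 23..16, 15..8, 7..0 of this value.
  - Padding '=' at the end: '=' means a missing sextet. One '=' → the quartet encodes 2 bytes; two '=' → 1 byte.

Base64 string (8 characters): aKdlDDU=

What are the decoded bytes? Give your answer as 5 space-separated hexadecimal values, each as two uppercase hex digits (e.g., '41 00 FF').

After char 0 ('a'=26): chars_in_quartet=1 acc=0x1A bytes_emitted=0
After char 1 ('K'=10): chars_in_quartet=2 acc=0x68A bytes_emitted=0
After char 2 ('d'=29): chars_in_quartet=3 acc=0x1A29D bytes_emitted=0
After char 3 ('l'=37): chars_in_quartet=4 acc=0x68A765 -> emit 68 A7 65, reset; bytes_emitted=3
After char 4 ('D'=3): chars_in_quartet=1 acc=0x3 bytes_emitted=3
After char 5 ('D'=3): chars_in_quartet=2 acc=0xC3 bytes_emitted=3
After char 6 ('U'=20): chars_in_quartet=3 acc=0x30D4 bytes_emitted=3
Padding '=': partial quartet acc=0x30D4 -> emit 0C 35; bytes_emitted=5

Answer: 68 A7 65 0C 35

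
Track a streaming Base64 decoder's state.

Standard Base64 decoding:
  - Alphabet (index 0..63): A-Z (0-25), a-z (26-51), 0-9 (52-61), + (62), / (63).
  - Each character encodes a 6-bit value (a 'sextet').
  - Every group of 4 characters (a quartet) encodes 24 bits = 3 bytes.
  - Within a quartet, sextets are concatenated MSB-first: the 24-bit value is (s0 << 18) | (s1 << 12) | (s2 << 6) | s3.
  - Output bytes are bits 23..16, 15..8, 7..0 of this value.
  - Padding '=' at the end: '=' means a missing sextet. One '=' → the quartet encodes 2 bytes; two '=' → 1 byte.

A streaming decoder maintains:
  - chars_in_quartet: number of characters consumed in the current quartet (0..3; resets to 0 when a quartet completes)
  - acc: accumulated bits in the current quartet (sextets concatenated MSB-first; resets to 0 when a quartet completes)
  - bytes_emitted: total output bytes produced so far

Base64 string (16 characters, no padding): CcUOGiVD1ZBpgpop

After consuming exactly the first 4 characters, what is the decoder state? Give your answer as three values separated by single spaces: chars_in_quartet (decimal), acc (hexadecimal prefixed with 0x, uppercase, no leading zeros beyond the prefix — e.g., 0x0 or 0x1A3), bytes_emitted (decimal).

Answer: 0 0x0 3

Derivation:
After char 0 ('C'=2): chars_in_quartet=1 acc=0x2 bytes_emitted=0
After char 1 ('c'=28): chars_in_quartet=2 acc=0x9C bytes_emitted=0
After char 2 ('U'=20): chars_in_quartet=3 acc=0x2714 bytes_emitted=0
After char 3 ('O'=14): chars_in_quartet=4 acc=0x9C50E -> emit 09 C5 0E, reset; bytes_emitted=3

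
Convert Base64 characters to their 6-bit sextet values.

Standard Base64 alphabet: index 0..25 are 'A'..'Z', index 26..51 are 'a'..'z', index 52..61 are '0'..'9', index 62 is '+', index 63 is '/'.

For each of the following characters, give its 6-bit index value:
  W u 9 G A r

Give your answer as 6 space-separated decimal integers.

'W': A..Z range, ord('W') − ord('A') = 22
'u': a..z range, 26 + ord('u') − ord('a') = 46
'9': 0..9 range, 52 + ord('9') − ord('0') = 61
'G': A..Z range, ord('G') − ord('A') = 6
'A': A..Z range, ord('A') − ord('A') = 0
'r': a..z range, 26 + ord('r') − ord('a') = 43

Answer: 22 46 61 6 0 43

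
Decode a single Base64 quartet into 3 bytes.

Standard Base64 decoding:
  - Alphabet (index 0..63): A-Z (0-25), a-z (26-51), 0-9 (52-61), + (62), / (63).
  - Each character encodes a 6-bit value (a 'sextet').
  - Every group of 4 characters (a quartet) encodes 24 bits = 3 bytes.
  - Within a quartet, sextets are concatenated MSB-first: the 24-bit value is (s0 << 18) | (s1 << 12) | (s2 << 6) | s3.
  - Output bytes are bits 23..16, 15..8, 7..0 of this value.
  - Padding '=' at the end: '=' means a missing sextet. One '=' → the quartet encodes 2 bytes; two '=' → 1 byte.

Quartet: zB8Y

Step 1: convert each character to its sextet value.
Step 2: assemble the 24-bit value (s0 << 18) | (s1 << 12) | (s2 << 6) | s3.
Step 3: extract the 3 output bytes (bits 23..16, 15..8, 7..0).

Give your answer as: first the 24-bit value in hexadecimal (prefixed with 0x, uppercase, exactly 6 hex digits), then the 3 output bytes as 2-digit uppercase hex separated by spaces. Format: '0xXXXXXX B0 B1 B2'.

Answer: 0xCC1F18 CC 1F 18

Derivation:
Sextets: z=51, B=1, 8=60, Y=24
24-bit: (51<<18) | (1<<12) | (60<<6) | 24
      = 0xCC0000 | 0x001000 | 0x000F00 | 0x000018
      = 0xCC1F18
Bytes: (v>>16)&0xFF=CC, (v>>8)&0xFF=1F, v&0xFF=18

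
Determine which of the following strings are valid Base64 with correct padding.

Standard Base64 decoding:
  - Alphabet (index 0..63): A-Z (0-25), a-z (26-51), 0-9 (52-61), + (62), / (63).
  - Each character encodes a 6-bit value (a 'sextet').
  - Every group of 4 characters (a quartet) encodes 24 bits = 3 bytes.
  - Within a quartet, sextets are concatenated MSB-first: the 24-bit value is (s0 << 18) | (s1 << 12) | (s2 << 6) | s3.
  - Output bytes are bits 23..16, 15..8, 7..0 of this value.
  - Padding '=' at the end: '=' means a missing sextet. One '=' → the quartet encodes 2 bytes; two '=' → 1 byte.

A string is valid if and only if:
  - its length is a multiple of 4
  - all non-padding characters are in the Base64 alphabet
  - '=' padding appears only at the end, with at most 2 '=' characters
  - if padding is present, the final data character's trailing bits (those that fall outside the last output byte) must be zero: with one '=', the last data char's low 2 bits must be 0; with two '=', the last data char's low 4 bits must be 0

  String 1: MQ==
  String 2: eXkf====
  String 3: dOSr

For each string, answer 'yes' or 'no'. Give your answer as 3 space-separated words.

String 1: 'MQ==' → valid
String 2: 'eXkf====' → invalid (4 pad chars (max 2))
String 3: 'dOSr' → valid

Answer: yes no yes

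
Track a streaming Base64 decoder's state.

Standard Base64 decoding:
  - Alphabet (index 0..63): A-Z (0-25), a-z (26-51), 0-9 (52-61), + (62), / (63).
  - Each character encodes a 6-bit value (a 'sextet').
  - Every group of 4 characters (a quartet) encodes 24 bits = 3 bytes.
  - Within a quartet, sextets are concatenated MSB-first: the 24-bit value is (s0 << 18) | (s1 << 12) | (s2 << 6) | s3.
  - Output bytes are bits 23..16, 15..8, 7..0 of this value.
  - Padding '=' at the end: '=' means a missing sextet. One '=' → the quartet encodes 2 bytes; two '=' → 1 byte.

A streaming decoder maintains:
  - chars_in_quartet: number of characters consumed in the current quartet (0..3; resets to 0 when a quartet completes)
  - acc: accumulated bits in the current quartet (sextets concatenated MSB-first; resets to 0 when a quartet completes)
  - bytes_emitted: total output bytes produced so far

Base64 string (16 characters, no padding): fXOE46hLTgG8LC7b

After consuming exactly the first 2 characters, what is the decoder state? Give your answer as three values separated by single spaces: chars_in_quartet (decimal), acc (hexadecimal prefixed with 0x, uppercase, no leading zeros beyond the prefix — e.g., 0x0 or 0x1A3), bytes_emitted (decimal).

Answer: 2 0x7D7 0

Derivation:
After char 0 ('f'=31): chars_in_quartet=1 acc=0x1F bytes_emitted=0
After char 1 ('X'=23): chars_in_quartet=2 acc=0x7D7 bytes_emitted=0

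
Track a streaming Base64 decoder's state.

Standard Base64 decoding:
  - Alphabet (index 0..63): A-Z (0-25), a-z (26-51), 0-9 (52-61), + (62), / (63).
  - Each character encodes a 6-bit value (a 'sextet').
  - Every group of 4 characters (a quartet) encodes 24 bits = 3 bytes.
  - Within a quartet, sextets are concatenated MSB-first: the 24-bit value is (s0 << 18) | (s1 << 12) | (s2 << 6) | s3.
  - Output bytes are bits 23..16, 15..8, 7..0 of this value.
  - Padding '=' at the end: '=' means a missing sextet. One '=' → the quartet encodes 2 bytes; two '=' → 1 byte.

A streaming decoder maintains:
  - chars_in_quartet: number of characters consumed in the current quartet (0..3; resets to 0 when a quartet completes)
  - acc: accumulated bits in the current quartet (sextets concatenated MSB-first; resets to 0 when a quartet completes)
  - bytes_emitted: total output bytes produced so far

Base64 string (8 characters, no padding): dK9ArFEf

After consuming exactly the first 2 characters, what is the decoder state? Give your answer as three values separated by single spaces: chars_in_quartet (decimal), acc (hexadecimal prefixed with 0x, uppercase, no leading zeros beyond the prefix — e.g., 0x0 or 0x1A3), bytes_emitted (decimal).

After char 0 ('d'=29): chars_in_quartet=1 acc=0x1D bytes_emitted=0
After char 1 ('K'=10): chars_in_quartet=2 acc=0x74A bytes_emitted=0

Answer: 2 0x74A 0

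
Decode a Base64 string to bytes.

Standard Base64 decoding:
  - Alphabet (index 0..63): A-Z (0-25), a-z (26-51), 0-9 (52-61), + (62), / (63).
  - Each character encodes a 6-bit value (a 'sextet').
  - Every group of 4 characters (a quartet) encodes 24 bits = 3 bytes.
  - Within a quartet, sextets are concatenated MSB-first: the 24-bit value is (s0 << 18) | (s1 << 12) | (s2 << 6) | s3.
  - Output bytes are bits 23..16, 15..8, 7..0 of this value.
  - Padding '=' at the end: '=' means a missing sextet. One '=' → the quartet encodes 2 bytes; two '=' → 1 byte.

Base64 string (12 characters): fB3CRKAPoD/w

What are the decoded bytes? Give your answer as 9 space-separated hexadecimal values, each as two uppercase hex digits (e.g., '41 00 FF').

Answer: 7C 1D C2 44 A0 0F A0 3F F0

Derivation:
After char 0 ('f'=31): chars_in_quartet=1 acc=0x1F bytes_emitted=0
After char 1 ('B'=1): chars_in_quartet=2 acc=0x7C1 bytes_emitted=0
After char 2 ('3'=55): chars_in_quartet=3 acc=0x1F077 bytes_emitted=0
After char 3 ('C'=2): chars_in_quartet=4 acc=0x7C1DC2 -> emit 7C 1D C2, reset; bytes_emitted=3
After char 4 ('R'=17): chars_in_quartet=1 acc=0x11 bytes_emitted=3
After char 5 ('K'=10): chars_in_quartet=2 acc=0x44A bytes_emitted=3
After char 6 ('A'=0): chars_in_quartet=3 acc=0x11280 bytes_emitted=3
After char 7 ('P'=15): chars_in_quartet=4 acc=0x44A00F -> emit 44 A0 0F, reset; bytes_emitted=6
After char 8 ('o'=40): chars_in_quartet=1 acc=0x28 bytes_emitted=6
After char 9 ('D'=3): chars_in_quartet=2 acc=0xA03 bytes_emitted=6
After char 10 ('/'=63): chars_in_quartet=3 acc=0x280FF bytes_emitted=6
After char 11 ('w'=48): chars_in_quartet=4 acc=0xA03FF0 -> emit A0 3F F0, reset; bytes_emitted=9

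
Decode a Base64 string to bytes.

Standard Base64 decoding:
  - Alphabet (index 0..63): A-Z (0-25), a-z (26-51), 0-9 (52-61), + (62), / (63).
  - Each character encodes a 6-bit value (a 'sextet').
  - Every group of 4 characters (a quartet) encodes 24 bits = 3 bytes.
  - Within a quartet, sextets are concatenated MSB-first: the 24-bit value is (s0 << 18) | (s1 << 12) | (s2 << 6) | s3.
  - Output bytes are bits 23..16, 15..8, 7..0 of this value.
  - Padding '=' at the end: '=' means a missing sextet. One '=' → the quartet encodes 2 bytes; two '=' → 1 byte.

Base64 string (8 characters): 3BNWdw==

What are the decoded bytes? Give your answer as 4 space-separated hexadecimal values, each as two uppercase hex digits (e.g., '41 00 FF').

Answer: DC 13 56 77

Derivation:
After char 0 ('3'=55): chars_in_quartet=1 acc=0x37 bytes_emitted=0
After char 1 ('B'=1): chars_in_quartet=2 acc=0xDC1 bytes_emitted=0
After char 2 ('N'=13): chars_in_quartet=3 acc=0x3704D bytes_emitted=0
After char 3 ('W'=22): chars_in_quartet=4 acc=0xDC1356 -> emit DC 13 56, reset; bytes_emitted=3
After char 4 ('d'=29): chars_in_quartet=1 acc=0x1D bytes_emitted=3
After char 5 ('w'=48): chars_in_quartet=2 acc=0x770 bytes_emitted=3
Padding '==': partial quartet acc=0x770 -> emit 77; bytes_emitted=4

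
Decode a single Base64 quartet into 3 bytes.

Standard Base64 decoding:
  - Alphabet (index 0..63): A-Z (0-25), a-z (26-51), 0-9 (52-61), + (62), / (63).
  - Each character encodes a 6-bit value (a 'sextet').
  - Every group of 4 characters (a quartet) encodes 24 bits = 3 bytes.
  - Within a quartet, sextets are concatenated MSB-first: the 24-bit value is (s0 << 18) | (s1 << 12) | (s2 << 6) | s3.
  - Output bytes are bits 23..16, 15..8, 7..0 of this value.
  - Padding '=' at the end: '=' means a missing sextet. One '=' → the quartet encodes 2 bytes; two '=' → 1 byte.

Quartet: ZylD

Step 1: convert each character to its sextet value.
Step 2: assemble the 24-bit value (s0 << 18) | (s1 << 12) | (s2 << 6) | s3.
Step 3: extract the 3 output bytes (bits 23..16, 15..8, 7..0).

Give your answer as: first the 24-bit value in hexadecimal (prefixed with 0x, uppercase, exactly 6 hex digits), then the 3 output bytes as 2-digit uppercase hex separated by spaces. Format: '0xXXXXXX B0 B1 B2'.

Sextets: Z=25, y=50, l=37, D=3
24-bit: (25<<18) | (50<<12) | (37<<6) | 3
      = 0x640000 | 0x032000 | 0x000940 | 0x000003
      = 0x672943
Bytes: (v>>16)&0xFF=67, (v>>8)&0xFF=29, v&0xFF=43

Answer: 0x672943 67 29 43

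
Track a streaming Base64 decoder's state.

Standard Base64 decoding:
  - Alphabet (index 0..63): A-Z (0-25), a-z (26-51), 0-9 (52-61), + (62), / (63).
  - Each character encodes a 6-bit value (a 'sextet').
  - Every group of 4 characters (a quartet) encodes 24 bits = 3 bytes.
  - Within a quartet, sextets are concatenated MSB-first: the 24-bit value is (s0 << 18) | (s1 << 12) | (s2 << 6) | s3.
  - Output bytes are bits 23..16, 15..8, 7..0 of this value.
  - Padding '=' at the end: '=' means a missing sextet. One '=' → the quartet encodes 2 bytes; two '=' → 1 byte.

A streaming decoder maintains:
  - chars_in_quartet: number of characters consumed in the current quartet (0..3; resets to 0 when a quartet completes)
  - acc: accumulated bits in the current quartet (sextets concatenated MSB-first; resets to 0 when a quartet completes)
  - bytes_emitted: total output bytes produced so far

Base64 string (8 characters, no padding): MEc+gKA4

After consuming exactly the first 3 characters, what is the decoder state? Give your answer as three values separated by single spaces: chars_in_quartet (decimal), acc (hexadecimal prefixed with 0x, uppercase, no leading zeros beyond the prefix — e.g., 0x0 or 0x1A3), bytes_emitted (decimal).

Answer: 3 0xC11C 0

Derivation:
After char 0 ('M'=12): chars_in_quartet=1 acc=0xC bytes_emitted=0
After char 1 ('E'=4): chars_in_quartet=2 acc=0x304 bytes_emitted=0
After char 2 ('c'=28): chars_in_quartet=3 acc=0xC11C bytes_emitted=0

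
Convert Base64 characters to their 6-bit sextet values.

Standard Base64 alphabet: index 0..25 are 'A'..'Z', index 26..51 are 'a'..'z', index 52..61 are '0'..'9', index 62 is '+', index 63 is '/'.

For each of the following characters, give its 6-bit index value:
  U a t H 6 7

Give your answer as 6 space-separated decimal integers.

'U': A..Z range, ord('U') − ord('A') = 20
'a': a..z range, 26 + ord('a') − ord('a') = 26
't': a..z range, 26 + ord('t') − ord('a') = 45
'H': A..Z range, ord('H') − ord('A') = 7
'6': 0..9 range, 52 + ord('6') − ord('0') = 58
'7': 0..9 range, 52 + ord('7') − ord('0') = 59

Answer: 20 26 45 7 58 59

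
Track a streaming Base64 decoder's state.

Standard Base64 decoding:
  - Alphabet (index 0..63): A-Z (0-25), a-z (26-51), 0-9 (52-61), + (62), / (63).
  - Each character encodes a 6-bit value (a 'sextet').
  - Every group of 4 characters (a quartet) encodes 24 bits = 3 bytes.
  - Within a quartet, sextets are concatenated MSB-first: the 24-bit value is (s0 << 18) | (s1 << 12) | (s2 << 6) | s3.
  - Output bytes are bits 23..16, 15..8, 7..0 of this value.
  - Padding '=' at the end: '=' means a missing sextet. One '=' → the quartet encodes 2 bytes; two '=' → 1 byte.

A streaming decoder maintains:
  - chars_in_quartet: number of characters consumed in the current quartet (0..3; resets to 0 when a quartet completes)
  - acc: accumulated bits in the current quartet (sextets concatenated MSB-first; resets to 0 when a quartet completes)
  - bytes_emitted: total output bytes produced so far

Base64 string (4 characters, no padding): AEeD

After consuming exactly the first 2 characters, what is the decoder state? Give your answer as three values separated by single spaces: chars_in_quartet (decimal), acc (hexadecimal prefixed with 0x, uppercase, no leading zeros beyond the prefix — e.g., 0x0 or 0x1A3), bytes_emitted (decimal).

After char 0 ('A'=0): chars_in_quartet=1 acc=0x0 bytes_emitted=0
After char 1 ('E'=4): chars_in_quartet=2 acc=0x4 bytes_emitted=0

Answer: 2 0x4 0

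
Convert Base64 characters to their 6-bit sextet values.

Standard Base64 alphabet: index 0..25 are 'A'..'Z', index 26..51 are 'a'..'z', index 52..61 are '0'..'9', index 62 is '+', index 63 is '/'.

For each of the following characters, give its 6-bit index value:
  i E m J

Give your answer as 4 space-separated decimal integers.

'i': a..z range, 26 + ord('i') − ord('a') = 34
'E': A..Z range, ord('E') − ord('A') = 4
'm': a..z range, 26 + ord('m') − ord('a') = 38
'J': A..Z range, ord('J') − ord('A') = 9

Answer: 34 4 38 9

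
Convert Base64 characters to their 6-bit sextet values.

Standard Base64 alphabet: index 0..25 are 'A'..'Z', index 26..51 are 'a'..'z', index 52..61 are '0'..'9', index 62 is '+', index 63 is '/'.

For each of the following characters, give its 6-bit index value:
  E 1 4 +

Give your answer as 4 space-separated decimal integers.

'E': A..Z range, ord('E') − ord('A') = 4
'1': 0..9 range, 52 + ord('1') − ord('0') = 53
'4': 0..9 range, 52 + ord('4') − ord('0') = 56
'+': index 62

Answer: 4 53 56 62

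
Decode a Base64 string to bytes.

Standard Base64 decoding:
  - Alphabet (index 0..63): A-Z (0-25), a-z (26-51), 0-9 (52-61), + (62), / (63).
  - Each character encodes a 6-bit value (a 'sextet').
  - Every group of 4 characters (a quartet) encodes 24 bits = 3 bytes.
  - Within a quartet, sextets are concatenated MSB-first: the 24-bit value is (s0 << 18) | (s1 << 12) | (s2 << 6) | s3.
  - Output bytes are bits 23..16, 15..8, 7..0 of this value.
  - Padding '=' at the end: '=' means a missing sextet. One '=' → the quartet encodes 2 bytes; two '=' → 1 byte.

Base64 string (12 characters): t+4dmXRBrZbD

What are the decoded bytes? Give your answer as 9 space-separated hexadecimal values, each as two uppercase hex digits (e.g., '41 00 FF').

Answer: B7 EE 1D 99 74 41 AD 96 C3

Derivation:
After char 0 ('t'=45): chars_in_quartet=1 acc=0x2D bytes_emitted=0
After char 1 ('+'=62): chars_in_quartet=2 acc=0xB7E bytes_emitted=0
After char 2 ('4'=56): chars_in_quartet=3 acc=0x2DFB8 bytes_emitted=0
After char 3 ('d'=29): chars_in_quartet=4 acc=0xB7EE1D -> emit B7 EE 1D, reset; bytes_emitted=3
After char 4 ('m'=38): chars_in_quartet=1 acc=0x26 bytes_emitted=3
After char 5 ('X'=23): chars_in_quartet=2 acc=0x997 bytes_emitted=3
After char 6 ('R'=17): chars_in_quartet=3 acc=0x265D1 bytes_emitted=3
After char 7 ('B'=1): chars_in_quartet=4 acc=0x997441 -> emit 99 74 41, reset; bytes_emitted=6
After char 8 ('r'=43): chars_in_quartet=1 acc=0x2B bytes_emitted=6
After char 9 ('Z'=25): chars_in_quartet=2 acc=0xAD9 bytes_emitted=6
After char 10 ('b'=27): chars_in_quartet=3 acc=0x2B65B bytes_emitted=6
After char 11 ('D'=3): chars_in_quartet=4 acc=0xAD96C3 -> emit AD 96 C3, reset; bytes_emitted=9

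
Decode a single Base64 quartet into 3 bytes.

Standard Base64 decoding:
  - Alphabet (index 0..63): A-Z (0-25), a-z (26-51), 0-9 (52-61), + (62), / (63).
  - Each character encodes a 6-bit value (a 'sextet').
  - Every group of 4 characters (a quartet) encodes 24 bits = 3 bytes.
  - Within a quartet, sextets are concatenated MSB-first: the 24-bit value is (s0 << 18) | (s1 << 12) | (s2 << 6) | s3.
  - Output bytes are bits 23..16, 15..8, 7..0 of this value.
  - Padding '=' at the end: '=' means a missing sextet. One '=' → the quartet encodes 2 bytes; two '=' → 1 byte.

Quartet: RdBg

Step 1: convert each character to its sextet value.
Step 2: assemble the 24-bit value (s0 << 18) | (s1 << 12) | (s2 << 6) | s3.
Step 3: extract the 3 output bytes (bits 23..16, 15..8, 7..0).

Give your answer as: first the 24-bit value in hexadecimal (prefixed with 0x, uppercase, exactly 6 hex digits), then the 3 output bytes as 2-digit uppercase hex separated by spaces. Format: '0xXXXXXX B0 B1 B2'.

Answer: 0x45D060 45 D0 60

Derivation:
Sextets: R=17, d=29, B=1, g=32
24-bit: (17<<18) | (29<<12) | (1<<6) | 32
      = 0x440000 | 0x01D000 | 0x000040 | 0x000020
      = 0x45D060
Bytes: (v>>16)&0xFF=45, (v>>8)&0xFF=D0, v&0xFF=60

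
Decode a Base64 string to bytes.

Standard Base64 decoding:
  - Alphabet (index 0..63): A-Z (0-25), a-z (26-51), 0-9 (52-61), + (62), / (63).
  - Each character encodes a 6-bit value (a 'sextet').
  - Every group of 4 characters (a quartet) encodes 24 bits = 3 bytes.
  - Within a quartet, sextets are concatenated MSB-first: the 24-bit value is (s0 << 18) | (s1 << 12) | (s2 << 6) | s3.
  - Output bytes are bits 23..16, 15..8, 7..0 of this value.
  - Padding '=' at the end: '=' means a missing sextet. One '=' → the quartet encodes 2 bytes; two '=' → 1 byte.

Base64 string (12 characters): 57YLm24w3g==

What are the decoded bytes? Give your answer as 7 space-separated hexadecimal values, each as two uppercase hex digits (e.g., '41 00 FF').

After char 0 ('5'=57): chars_in_quartet=1 acc=0x39 bytes_emitted=0
After char 1 ('7'=59): chars_in_quartet=2 acc=0xE7B bytes_emitted=0
After char 2 ('Y'=24): chars_in_quartet=3 acc=0x39ED8 bytes_emitted=0
After char 3 ('L'=11): chars_in_quartet=4 acc=0xE7B60B -> emit E7 B6 0B, reset; bytes_emitted=3
After char 4 ('m'=38): chars_in_quartet=1 acc=0x26 bytes_emitted=3
After char 5 ('2'=54): chars_in_quartet=2 acc=0x9B6 bytes_emitted=3
After char 6 ('4'=56): chars_in_quartet=3 acc=0x26DB8 bytes_emitted=3
After char 7 ('w'=48): chars_in_quartet=4 acc=0x9B6E30 -> emit 9B 6E 30, reset; bytes_emitted=6
After char 8 ('3'=55): chars_in_quartet=1 acc=0x37 bytes_emitted=6
After char 9 ('g'=32): chars_in_quartet=2 acc=0xDE0 bytes_emitted=6
Padding '==': partial quartet acc=0xDE0 -> emit DE; bytes_emitted=7

Answer: E7 B6 0B 9B 6E 30 DE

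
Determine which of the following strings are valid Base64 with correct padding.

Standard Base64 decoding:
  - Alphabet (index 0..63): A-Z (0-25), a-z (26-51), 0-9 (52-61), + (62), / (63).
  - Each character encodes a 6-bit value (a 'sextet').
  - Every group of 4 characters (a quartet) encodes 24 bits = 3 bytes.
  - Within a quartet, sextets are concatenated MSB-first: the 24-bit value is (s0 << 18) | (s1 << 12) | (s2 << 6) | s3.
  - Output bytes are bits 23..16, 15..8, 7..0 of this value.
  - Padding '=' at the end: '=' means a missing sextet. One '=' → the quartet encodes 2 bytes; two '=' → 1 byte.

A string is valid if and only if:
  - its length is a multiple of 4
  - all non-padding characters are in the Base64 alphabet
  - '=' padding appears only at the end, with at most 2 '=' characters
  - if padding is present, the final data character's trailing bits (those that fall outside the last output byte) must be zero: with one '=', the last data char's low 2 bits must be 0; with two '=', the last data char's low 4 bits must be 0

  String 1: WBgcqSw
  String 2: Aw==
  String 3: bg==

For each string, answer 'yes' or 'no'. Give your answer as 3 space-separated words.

Answer: no yes yes

Derivation:
String 1: 'WBgcqSw' → invalid (len=7 not mult of 4)
String 2: 'Aw==' → valid
String 3: 'bg==' → valid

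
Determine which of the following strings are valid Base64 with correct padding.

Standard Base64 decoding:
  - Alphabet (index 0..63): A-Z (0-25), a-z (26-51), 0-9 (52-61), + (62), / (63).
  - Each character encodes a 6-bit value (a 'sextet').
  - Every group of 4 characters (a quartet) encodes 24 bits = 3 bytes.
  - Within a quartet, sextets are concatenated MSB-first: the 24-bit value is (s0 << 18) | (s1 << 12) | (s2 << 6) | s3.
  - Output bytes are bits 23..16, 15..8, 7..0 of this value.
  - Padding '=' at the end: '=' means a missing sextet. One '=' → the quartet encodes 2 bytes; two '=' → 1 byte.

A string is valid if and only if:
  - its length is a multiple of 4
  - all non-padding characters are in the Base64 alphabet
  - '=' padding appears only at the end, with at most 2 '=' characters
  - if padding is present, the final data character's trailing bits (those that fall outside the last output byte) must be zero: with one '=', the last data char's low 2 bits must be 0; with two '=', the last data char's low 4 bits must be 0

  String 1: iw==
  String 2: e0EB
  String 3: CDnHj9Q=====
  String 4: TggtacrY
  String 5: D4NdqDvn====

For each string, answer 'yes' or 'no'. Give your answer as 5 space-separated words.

Answer: yes yes no yes no

Derivation:
String 1: 'iw==' → valid
String 2: 'e0EB' → valid
String 3: 'CDnHj9Q=====' → invalid (5 pad chars (max 2))
String 4: 'TggtacrY' → valid
String 5: 'D4NdqDvn====' → invalid (4 pad chars (max 2))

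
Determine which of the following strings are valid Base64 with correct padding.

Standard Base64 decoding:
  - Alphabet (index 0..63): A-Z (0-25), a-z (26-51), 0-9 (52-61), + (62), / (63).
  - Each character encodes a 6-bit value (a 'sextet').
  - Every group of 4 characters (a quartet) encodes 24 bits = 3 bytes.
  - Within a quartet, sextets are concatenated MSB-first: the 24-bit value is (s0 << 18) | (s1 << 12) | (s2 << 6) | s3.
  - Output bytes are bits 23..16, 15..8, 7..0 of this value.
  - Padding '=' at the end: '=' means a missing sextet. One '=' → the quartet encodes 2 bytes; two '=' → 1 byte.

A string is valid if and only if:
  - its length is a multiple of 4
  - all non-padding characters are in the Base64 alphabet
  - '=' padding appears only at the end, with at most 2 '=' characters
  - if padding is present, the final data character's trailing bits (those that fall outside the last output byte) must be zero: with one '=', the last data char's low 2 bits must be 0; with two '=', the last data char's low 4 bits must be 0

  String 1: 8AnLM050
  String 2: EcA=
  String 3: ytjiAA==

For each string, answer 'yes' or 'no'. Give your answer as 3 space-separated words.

Answer: yes yes yes

Derivation:
String 1: '8AnLM050' → valid
String 2: 'EcA=' → valid
String 3: 'ytjiAA==' → valid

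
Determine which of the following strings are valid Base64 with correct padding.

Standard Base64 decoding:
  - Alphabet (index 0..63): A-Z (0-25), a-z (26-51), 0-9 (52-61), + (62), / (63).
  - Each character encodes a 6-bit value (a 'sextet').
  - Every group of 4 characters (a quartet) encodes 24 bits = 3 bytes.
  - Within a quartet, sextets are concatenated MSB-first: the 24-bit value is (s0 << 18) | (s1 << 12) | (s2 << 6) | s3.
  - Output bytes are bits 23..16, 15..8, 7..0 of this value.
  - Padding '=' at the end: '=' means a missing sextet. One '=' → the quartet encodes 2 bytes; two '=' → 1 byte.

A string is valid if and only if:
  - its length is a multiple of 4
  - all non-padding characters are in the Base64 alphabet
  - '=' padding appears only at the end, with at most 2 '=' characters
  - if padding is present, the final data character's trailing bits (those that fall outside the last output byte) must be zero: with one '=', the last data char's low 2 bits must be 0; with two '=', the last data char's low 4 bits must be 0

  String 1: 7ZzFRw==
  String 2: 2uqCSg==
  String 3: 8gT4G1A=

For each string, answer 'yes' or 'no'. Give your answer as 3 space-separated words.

Answer: yes yes yes

Derivation:
String 1: '7ZzFRw==' → valid
String 2: '2uqCSg==' → valid
String 3: '8gT4G1A=' → valid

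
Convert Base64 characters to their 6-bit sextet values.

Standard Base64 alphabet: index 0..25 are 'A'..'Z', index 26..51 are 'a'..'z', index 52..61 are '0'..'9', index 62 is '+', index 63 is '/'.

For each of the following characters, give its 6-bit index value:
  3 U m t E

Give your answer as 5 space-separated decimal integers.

'3': 0..9 range, 52 + ord('3') − ord('0') = 55
'U': A..Z range, ord('U') − ord('A') = 20
'm': a..z range, 26 + ord('m') − ord('a') = 38
't': a..z range, 26 + ord('t') − ord('a') = 45
'E': A..Z range, ord('E') − ord('A') = 4

Answer: 55 20 38 45 4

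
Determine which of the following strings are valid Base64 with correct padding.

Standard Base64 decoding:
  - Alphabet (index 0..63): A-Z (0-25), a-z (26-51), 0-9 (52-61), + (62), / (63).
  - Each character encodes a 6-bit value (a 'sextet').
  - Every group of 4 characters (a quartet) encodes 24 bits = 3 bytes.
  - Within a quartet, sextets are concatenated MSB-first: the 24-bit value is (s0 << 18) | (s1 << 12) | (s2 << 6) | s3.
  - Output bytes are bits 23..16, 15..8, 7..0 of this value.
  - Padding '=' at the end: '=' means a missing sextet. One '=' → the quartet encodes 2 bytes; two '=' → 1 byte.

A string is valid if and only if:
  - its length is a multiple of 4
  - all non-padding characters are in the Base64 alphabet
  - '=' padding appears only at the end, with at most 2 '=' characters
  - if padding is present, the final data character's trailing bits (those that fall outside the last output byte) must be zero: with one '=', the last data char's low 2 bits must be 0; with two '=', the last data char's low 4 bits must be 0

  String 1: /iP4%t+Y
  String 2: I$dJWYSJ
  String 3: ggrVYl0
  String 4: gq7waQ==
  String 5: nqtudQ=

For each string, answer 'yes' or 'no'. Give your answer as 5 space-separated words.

String 1: '/iP4%t+Y' → invalid (bad char(s): ['%'])
String 2: 'I$dJWYSJ' → invalid (bad char(s): ['$'])
String 3: 'ggrVYl0' → invalid (len=7 not mult of 4)
String 4: 'gq7waQ==' → valid
String 5: 'nqtudQ=' → invalid (len=7 not mult of 4)

Answer: no no no yes no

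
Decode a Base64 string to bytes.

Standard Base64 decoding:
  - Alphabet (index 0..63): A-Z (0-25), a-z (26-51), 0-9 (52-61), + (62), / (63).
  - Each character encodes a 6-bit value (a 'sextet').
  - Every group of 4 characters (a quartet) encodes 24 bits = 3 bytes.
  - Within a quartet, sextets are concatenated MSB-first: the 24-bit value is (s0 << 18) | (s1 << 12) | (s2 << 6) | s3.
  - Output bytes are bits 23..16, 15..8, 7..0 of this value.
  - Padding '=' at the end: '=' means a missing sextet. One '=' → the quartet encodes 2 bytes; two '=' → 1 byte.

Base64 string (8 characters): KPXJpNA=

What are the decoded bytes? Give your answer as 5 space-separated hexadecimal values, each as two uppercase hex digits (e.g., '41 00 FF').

After char 0 ('K'=10): chars_in_quartet=1 acc=0xA bytes_emitted=0
After char 1 ('P'=15): chars_in_quartet=2 acc=0x28F bytes_emitted=0
After char 2 ('X'=23): chars_in_quartet=3 acc=0xA3D7 bytes_emitted=0
After char 3 ('J'=9): chars_in_quartet=4 acc=0x28F5C9 -> emit 28 F5 C9, reset; bytes_emitted=3
After char 4 ('p'=41): chars_in_quartet=1 acc=0x29 bytes_emitted=3
After char 5 ('N'=13): chars_in_quartet=2 acc=0xA4D bytes_emitted=3
After char 6 ('A'=0): chars_in_quartet=3 acc=0x29340 bytes_emitted=3
Padding '=': partial quartet acc=0x29340 -> emit A4 D0; bytes_emitted=5

Answer: 28 F5 C9 A4 D0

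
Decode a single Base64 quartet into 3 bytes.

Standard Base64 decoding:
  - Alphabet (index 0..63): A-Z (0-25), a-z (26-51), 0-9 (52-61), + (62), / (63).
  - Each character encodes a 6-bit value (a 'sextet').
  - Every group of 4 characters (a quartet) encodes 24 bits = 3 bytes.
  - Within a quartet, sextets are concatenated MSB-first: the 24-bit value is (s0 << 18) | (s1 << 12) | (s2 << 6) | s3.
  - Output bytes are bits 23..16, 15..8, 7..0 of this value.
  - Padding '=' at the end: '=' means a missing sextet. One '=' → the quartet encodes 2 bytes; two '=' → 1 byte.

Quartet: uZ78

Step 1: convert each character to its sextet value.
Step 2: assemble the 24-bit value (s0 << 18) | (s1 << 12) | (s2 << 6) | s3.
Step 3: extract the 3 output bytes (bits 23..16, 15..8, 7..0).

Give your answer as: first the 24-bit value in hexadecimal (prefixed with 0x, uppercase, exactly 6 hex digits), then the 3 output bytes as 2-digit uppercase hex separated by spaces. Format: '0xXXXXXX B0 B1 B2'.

Sextets: u=46, Z=25, 7=59, 8=60
24-bit: (46<<18) | (25<<12) | (59<<6) | 60
      = 0xB80000 | 0x019000 | 0x000EC0 | 0x00003C
      = 0xB99EFC
Bytes: (v>>16)&0xFF=B9, (v>>8)&0xFF=9E, v&0xFF=FC

Answer: 0xB99EFC B9 9E FC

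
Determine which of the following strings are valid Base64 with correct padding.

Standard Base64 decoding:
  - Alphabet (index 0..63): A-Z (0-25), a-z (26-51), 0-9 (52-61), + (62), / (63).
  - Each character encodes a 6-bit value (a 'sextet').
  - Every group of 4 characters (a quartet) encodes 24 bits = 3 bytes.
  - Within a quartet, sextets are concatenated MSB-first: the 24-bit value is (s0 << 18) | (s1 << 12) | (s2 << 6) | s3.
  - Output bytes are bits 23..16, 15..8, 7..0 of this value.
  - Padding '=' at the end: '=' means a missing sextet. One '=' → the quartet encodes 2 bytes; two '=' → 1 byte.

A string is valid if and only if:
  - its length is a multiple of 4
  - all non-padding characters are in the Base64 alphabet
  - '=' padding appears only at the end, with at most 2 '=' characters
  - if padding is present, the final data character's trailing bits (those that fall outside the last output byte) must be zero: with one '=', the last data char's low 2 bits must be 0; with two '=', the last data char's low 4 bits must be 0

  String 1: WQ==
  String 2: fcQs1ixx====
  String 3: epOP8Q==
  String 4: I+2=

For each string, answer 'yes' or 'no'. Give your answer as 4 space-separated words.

String 1: 'WQ==' → valid
String 2: 'fcQs1ixx====' → invalid (4 pad chars (max 2))
String 3: 'epOP8Q==' → valid
String 4: 'I+2=' → invalid (bad trailing bits)

Answer: yes no yes no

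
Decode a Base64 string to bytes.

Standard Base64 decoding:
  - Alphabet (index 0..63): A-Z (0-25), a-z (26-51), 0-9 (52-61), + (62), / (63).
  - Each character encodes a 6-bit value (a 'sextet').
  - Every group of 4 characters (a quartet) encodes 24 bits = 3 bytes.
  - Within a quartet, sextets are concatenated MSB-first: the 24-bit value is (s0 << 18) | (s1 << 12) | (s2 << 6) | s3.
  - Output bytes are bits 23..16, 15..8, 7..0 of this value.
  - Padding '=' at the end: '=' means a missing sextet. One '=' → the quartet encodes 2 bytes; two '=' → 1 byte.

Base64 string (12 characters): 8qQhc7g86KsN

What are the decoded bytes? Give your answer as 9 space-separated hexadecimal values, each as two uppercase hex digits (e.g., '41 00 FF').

Answer: F2 A4 21 73 B8 3C E8 AB 0D

Derivation:
After char 0 ('8'=60): chars_in_quartet=1 acc=0x3C bytes_emitted=0
After char 1 ('q'=42): chars_in_quartet=2 acc=0xF2A bytes_emitted=0
After char 2 ('Q'=16): chars_in_quartet=3 acc=0x3CA90 bytes_emitted=0
After char 3 ('h'=33): chars_in_quartet=4 acc=0xF2A421 -> emit F2 A4 21, reset; bytes_emitted=3
After char 4 ('c'=28): chars_in_quartet=1 acc=0x1C bytes_emitted=3
After char 5 ('7'=59): chars_in_quartet=2 acc=0x73B bytes_emitted=3
After char 6 ('g'=32): chars_in_quartet=3 acc=0x1CEE0 bytes_emitted=3
After char 7 ('8'=60): chars_in_quartet=4 acc=0x73B83C -> emit 73 B8 3C, reset; bytes_emitted=6
After char 8 ('6'=58): chars_in_quartet=1 acc=0x3A bytes_emitted=6
After char 9 ('K'=10): chars_in_quartet=2 acc=0xE8A bytes_emitted=6
After char 10 ('s'=44): chars_in_quartet=3 acc=0x3A2AC bytes_emitted=6
After char 11 ('N'=13): chars_in_quartet=4 acc=0xE8AB0D -> emit E8 AB 0D, reset; bytes_emitted=9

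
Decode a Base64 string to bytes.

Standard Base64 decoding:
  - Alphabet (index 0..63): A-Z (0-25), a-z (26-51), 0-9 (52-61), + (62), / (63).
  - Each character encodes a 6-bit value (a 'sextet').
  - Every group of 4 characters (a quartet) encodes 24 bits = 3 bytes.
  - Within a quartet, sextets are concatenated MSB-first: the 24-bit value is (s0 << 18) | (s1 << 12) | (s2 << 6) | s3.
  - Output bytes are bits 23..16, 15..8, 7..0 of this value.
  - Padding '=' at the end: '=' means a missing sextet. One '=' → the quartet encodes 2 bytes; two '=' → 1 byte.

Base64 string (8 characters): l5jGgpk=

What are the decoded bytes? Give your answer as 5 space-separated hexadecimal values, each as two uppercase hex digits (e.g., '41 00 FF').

After char 0 ('l'=37): chars_in_quartet=1 acc=0x25 bytes_emitted=0
After char 1 ('5'=57): chars_in_quartet=2 acc=0x979 bytes_emitted=0
After char 2 ('j'=35): chars_in_quartet=3 acc=0x25E63 bytes_emitted=0
After char 3 ('G'=6): chars_in_quartet=4 acc=0x9798C6 -> emit 97 98 C6, reset; bytes_emitted=3
After char 4 ('g'=32): chars_in_quartet=1 acc=0x20 bytes_emitted=3
After char 5 ('p'=41): chars_in_quartet=2 acc=0x829 bytes_emitted=3
After char 6 ('k'=36): chars_in_quartet=3 acc=0x20A64 bytes_emitted=3
Padding '=': partial quartet acc=0x20A64 -> emit 82 99; bytes_emitted=5

Answer: 97 98 C6 82 99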